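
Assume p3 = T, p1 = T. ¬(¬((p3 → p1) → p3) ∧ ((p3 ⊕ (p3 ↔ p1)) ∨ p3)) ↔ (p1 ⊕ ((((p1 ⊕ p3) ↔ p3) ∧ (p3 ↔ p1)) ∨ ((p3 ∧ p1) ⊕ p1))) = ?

p3 → p1 = T → T = T
(p3 → p1) → p3 = T → T = T
¬((p3 → p1) → p3) = ¬T = F
p3 ↔ p1 = T ↔ T = T
p3 ⊕ (p3 ↔ p1) = T ⊕ T = F
(p3 ⊕ (p3 ↔ p1)) ∨ p3 = F ∨ T = T
¬((p3 → p1) → p3) ∧ ((p3 ⊕ (p3 ↔ p1)) ∨ p3) = F ∧ T = F
¬(¬((p3 → p1) → p3) ∧ ((p3 ⊕ (p3 ↔ p1)) ∨ p3)) = ¬F = T
p1 ⊕ p3 = T ⊕ T = F
(p1 ⊕ p3) ↔ p3 = F ↔ T = F
p3 ↔ p1 = T ↔ T = T
((p1 ⊕ p3) ↔ p3) ∧ (p3 ↔ p1) = F ∧ T = F
p3 ∧ p1 = T ∧ T = T
(p3 ∧ p1) ⊕ p1 = T ⊕ T = F
(((p1 ⊕ p3) ↔ p3) ∧ (p3 ↔ p1)) ∨ ((p3 ∧ p1) ⊕ p1) = F ∨ F = F
p1 ⊕ ((((p1 ⊕ p3) ↔ p3) ∧ (p3 ↔ p1)) ∨ ((p3 ∧ p1) ⊕ p1)) = T ⊕ F = T
¬(¬((p3 → p1) → p3) ∧ ((p3 ⊕ (p3 ↔ p1)) ∨ p3)) ↔ (p1 ⊕ ((((p1 ⊕ p3) ↔ p3) ∧ (p3 ↔ p1)) ∨ ((p3 ∧ p1) ⊕ p1))) = T ↔ T = T

T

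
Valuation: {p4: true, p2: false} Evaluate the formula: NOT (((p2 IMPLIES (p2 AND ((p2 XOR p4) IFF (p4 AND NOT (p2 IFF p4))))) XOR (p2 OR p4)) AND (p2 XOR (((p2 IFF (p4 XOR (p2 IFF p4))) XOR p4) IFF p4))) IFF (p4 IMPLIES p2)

false

p2 XOR p4 = false XOR true = true
p2 IFF p4 = false IFF true = false
NOT (p2 IFF p4) = NOT false = true
p4 AND NOT (p2 IFF p4) = true AND true = true
(p2 XOR p4) IFF (p4 AND NOT (p2 IFF p4)) = true IFF true = true
p2 AND ((p2 XOR p4) IFF (p4 AND NOT (p2 IFF p4))) = false AND true = false
p2 IMPLIES (p2 AND ((p2 XOR p4) IFF (p4 AND NOT (p2 IFF p4)))) = false IMPLIES false = true
p2 OR p4 = false OR true = true
(p2 IMPLIES (p2 AND ((p2 XOR p4) IFF (p4 AND NOT (p2 IFF p4))))) XOR (p2 OR p4) = true XOR true = false
p2 IFF p4 = false IFF true = false
p4 XOR (p2 IFF p4) = true XOR false = true
p2 IFF (p4 XOR (p2 IFF p4)) = false IFF true = false
(p2 IFF (p4 XOR (p2 IFF p4))) XOR p4 = false XOR true = true
((p2 IFF (p4 XOR (p2 IFF p4))) XOR p4) IFF p4 = true IFF true = true
p2 XOR (((p2 IFF (p4 XOR (p2 IFF p4))) XOR p4) IFF p4) = false XOR true = true
((p2 IMPLIES (p2 AND ((p2 XOR p4) IFF (p4 AND NOT (p2 IFF p4))))) XOR (p2 OR p4)) AND (p2 XOR (((p2 IFF (p4 XOR (p2 IFF p4))) XOR p4) IFF p4)) = false AND true = false
NOT (((p2 IMPLIES (p2 AND ((p2 XOR p4) IFF (p4 AND NOT (p2 IFF p4))))) XOR (p2 OR p4)) AND (p2 XOR (((p2 IFF (p4 XOR (p2 IFF p4))) XOR p4) IFF p4))) = NOT false = true
p4 IMPLIES p2 = true IMPLIES false = false
NOT (((p2 IMPLIES (p2 AND ((p2 XOR p4) IFF (p4 AND NOT (p2 IFF p4))))) XOR (p2 OR p4)) AND (p2 XOR (((p2 IFF (p4 XOR (p2 IFF p4))) XOR p4) IFF p4))) IFF (p4 IMPLIES p2) = true IFF false = false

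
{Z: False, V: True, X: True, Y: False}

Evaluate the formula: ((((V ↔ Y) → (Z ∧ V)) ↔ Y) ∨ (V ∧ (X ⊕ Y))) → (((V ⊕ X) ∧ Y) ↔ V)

V ↔ Y = True ↔ False = False
Z ∧ V = False ∧ True = False
(V ↔ Y) → (Z ∧ V) = False → False = True
((V ↔ Y) → (Z ∧ V)) ↔ Y = True ↔ False = False
X ⊕ Y = True ⊕ False = True
V ∧ (X ⊕ Y) = True ∧ True = True
(((V ↔ Y) → (Z ∧ V)) ↔ Y) ∨ (V ∧ (X ⊕ Y)) = False ∨ True = True
V ⊕ X = True ⊕ True = False
(V ⊕ X) ∧ Y = False ∧ False = False
((V ⊕ X) ∧ Y) ↔ V = False ↔ True = False
((((V ↔ Y) → (Z ∧ V)) ↔ Y) ∨ (V ∧ (X ⊕ Y))) → (((V ⊕ X) ∧ Y) ↔ V) = True → False = False

False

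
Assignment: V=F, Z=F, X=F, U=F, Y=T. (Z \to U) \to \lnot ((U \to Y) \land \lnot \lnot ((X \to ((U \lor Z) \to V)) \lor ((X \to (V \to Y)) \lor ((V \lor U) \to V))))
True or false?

F

Substituting V=F, Z=F, X=F, U=F, Y=T:
Z \to U = F \to F = T
U \to Y = F \to T = T
U \lor Z = F \lor F = F
(U \lor Z) \to V = F \to F = T
X \to ((U \lor Z) \to V) = F \to T = T
V \to Y = F \to T = T
X \to (V \to Y) = F \to T = T
V \lor U = F \lor F = F
(V \lor U) \to V = F \to F = T
(X \to (V \to Y)) \lor ((V \lor U) \to V) = T \lor T = T
(X \to ((U \lor Z) \to V)) \lor ((X \to (V \to Y)) \lor ((V \lor U) \to V)) = T \lor T = T
\lnot ((X \to ((U \lor Z) \to V)) \lor ((X \to (V \to Y)) \lor ((V \lor U) \to V))) = \lnot T = F
\lnot \lnot ((X \to ((U \lor Z) \to V)) \lor ((X \to (V \to Y)) \lor ((V \lor U) \to V))) = \lnot F = T
(U \to Y) \land \lnot \lnot ((X \to ((U \lor Z) \to V)) \lor ((X \to (V \to Y)) \lor ((V \lor U) \to V))) = T \land T = T
\lnot ((U \to Y) \land \lnot \lnot ((X \to ((U \lor Z) \to V)) \lor ((X \to (V \to Y)) \lor ((V \lor U) \to V)))) = \lnot T = F
(Z \to U) \to \lnot ((U \to Y) \land \lnot \lnot ((X \to ((U \lor Z) \to V)) \lor ((X \to (V \to Y)) \lor ((V \lor U) \to V)))) = T \to F = F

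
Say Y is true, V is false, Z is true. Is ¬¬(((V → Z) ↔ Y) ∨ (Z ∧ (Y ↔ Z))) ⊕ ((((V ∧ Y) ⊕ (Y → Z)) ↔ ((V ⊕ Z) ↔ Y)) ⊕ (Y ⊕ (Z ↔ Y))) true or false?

V → Z = False → True = True
(V → Z) ↔ Y = True ↔ True = True
Y ↔ Z = True ↔ True = True
Z ∧ (Y ↔ Z) = True ∧ True = True
((V → Z) ↔ Y) ∨ (Z ∧ (Y ↔ Z)) = True ∨ True = True
¬(((V → Z) ↔ Y) ∨ (Z ∧ (Y ↔ Z))) = ¬True = False
¬¬(((V → Z) ↔ Y) ∨ (Z ∧ (Y ↔ Z))) = ¬False = True
V ∧ Y = False ∧ True = False
Y → Z = True → True = True
(V ∧ Y) ⊕ (Y → Z) = False ⊕ True = True
V ⊕ Z = False ⊕ True = True
(V ⊕ Z) ↔ Y = True ↔ True = True
((V ∧ Y) ⊕ (Y → Z)) ↔ ((V ⊕ Z) ↔ Y) = True ↔ True = True
Z ↔ Y = True ↔ True = True
Y ⊕ (Z ↔ Y) = True ⊕ True = False
(((V ∧ Y) ⊕ (Y → Z)) ↔ ((V ⊕ Z) ↔ Y)) ⊕ (Y ⊕ (Z ↔ Y)) = True ⊕ False = True
¬¬(((V → Z) ↔ Y) ∨ (Z ∧ (Y ↔ Z))) ⊕ ((((V ∧ Y) ⊕ (Y → Z)) ↔ ((V ⊕ Z) ↔ Y)) ⊕ (Y ⊕ (Z ↔ Y))) = True ⊕ True = False

False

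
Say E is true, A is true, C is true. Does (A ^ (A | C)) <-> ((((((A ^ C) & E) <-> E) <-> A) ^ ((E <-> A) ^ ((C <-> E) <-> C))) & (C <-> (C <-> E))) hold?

T

A | C = T | T = T
A ^ (A | C) = T ^ T = F
A ^ C = T ^ T = F
(A ^ C) & E = F & T = F
((A ^ C) & E) <-> E = F <-> T = F
(((A ^ C) & E) <-> E) <-> A = F <-> T = F
E <-> A = T <-> T = T
C <-> E = T <-> T = T
(C <-> E) <-> C = T <-> T = T
(E <-> A) ^ ((C <-> E) <-> C) = T ^ T = F
((((A ^ C) & E) <-> E) <-> A) ^ ((E <-> A) ^ ((C <-> E) <-> C)) = F ^ F = F
C <-> E = T <-> T = T
C <-> (C <-> E) = T <-> T = T
(((((A ^ C) & E) <-> E) <-> A) ^ ((E <-> A) ^ ((C <-> E) <-> C))) & (C <-> (C <-> E)) = F & T = F
(A ^ (A | C)) <-> ((((((A ^ C) & E) <-> E) <-> A) ^ ((E <-> A) ^ ((C <-> E) <-> C))) & (C <-> (C <-> E))) = F <-> F = T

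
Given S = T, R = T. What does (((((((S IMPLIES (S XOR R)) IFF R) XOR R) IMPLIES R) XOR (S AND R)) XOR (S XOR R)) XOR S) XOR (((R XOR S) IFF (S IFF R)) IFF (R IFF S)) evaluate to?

S XOR R = T XOR T = F
S IMPLIES (S XOR R) = T IMPLIES F = F
(S IMPLIES (S XOR R)) IFF R = F IFF T = F
((S IMPLIES (S XOR R)) IFF R) XOR R = F XOR T = T
(((S IMPLIES (S XOR R)) IFF R) XOR R) IMPLIES R = T IMPLIES T = T
S AND R = T AND T = T
((((S IMPLIES (S XOR R)) IFF R) XOR R) IMPLIES R) XOR (S AND R) = T XOR T = F
S XOR R = T XOR T = F
(((((S IMPLIES (S XOR R)) IFF R) XOR R) IMPLIES R) XOR (S AND R)) XOR (S XOR R) = F XOR F = F
((((((S IMPLIES (S XOR R)) IFF R) XOR R) IMPLIES R) XOR (S AND R)) XOR (S XOR R)) XOR S = F XOR T = T
R XOR S = T XOR T = F
S IFF R = T IFF T = T
(R XOR S) IFF (S IFF R) = F IFF T = F
R IFF S = T IFF T = T
((R XOR S) IFF (S IFF R)) IFF (R IFF S) = F IFF T = F
(((((((S IMPLIES (S XOR R)) IFF R) XOR R) IMPLIES R) XOR (S AND R)) XOR (S XOR R)) XOR S) XOR (((R XOR S) IFF (S IFF R)) IFF (R IFF S)) = T XOR F = T

T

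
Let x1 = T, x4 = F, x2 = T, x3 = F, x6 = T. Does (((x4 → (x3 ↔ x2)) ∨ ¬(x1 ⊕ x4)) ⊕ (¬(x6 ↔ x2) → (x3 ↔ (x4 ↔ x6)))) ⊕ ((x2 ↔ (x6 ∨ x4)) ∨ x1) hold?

x3 ↔ x2 = F ↔ T = F
x4 → (x3 ↔ x2) = F → F = T
x1 ⊕ x4 = T ⊕ F = T
¬(x1 ⊕ x4) = ¬T = F
(x4 → (x3 ↔ x2)) ∨ ¬(x1 ⊕ x4) = T ∨ F = T
x6 ↔ x2 = T ↔ T = T
¬(x6 ↔ x2) = ¬T = F
x4 ↔ x6 = F ↔ T = F
x3 ↔ (x4 ↔ x6) = F ↔ F = T
¬(x6 ↔ x2) → (x3 ↔ (x4 ↔ x6)) = F → T = T
((x4 → (x3 ↔ x2)) ∨ ¬(x1 ⊕ x4)) ⊕ (¬(x6 ↔ x2) → (x3 ↔ (x4 ↔ x6))) = T ⊕ T = F
x6 ∨ x4 = T ∨ F = T
x2 ↔ (x6 ∨ x4) = T ↔ T = T
(x2 ↔ (x6 ∨ x4)) ∨ x1 = T ∨ T = T
(((x4 → (x3 ↔ x2)) ∨ ¬(x1 ⊕ x4)) ⊕ (¬(x6 ↔ x2) → (x3 ↔ (x4 ↔ x6)))) ⊕ ((x2 ↔ (x6 ∨ x4)) ∨ x1) = F ⊕ T = T

T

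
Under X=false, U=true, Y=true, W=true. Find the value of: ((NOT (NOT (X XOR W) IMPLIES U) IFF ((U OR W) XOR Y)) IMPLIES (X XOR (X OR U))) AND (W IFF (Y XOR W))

false

Substituting X=false, U=true, Y=true, W=true:
X XOR W = false XOR true = true
NOT (X XOR W) = NOT true = false
NOT (X XOR W) IMPLIES U = false IMPLIES true = true
NOT (NOT (X XOR W) IMPLIES U) = NOT true = false
U OR W = true OR true = true
(U OR W) XOR Y = true XOR true = false
NOT (NOT (X XOR W) IMPLIES U) IFF ((U OR W) XOR Y) = false IFF false = true
X OR U = false OR true = true
X XOR (X OR U) = false XOR true = true
(NOT (NOT (X XOR W) IMPLIES U) IFF ((U OR W) XOR Y)) IMPLIES (X XOR (X OR U)) = true IMPLIES true = true
Y XOR W = true XOR true = false
W IFF (Y XOR W) = true IFF false = false
((NOT (NOT (X XOR W) IMPLIES U) IFF ((U OR W) XOR Y)) IMPLIES (X XOR (X OR U))) AND (W IFF (Y XOR W)) = true AND false = false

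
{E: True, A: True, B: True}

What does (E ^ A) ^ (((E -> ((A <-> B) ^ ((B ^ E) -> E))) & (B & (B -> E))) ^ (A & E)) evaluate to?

E ^ A = True ^ True = False
A <-> B = True <-> True = True
B ^ E = True ^ True = False
(B ^ E) -> E = False -> True = True
(A <-> B) ^ ((B ^ E) -> E) = True ^ True = False
E -> ((A <-> B) ^ ((B ^ E) -> E)) = True -> False = False
B -> E = True -> True = True
B & (B -> E) = True & True = True
(E -> ((A <-> B) ^ ((B ^ E) -> E))) & (B & (B -> E)) = False & True = False
A & E = True & True = True
((E -> ((A <-> B) ^ ((B ^ E) -> E))) & (B & (B -> E))) ^ (A & E) = False ^ True = True
(E ^ A) ^ (((E -> ((A <-> B) ^ ((B ^ E) -> E))) & (B & (B -> E))) ^ (A & E)) = False ^ True = True

True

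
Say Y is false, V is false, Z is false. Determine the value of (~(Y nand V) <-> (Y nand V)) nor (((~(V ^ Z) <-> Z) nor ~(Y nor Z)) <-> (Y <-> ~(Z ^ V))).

Y nand V = F nand F = T
~(Y nand V) = ~T = F
Y nand V = F nand F = T
~(Y nand V) <-> (Y nand V) = F <-> T = F
V ^ Z = F ^ F = F
~(V ^ Z) = ~F = T
~(V ^ Z) <-> Z = T <-> F = F
Y nor Z = F nor F = T
~(Y nor Z) = ~T = F
(~(V ^ Z) <-> Z) nor ~(Y nor Z) = F nor F = T
Z ^ V = F ^ F = F
~(Z ^ V) = ~F = T
Y <-> ~(Z ^ V) = F <-> T = F
((~(V ^ Z) <-> Z) nor ~(Y nor Z)) <-> (Y <-> ~(Z ^ V)) = T <-> F = F
(~(Y nand V) <-> (Y nand V)) nor (((~(V ^ Z) <-> Z) nor ~(Y nor Z)) <-> (Y <-> ~(Z ^ V))) = F nor F = T

T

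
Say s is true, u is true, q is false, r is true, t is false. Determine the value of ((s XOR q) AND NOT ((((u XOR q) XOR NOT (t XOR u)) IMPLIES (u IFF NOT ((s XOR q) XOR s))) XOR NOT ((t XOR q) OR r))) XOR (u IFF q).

F

s XOR q = T XOR F = T
u XOR q = T XOR F = T
t XOR u = F XOR T = T
NOT (t XOR u) = NOT T = F
(u XOR q) XOR NOT (t XOR u) = T XOR F = T
s XOR q = T XOR F = T
(s XOR q) XOR s = T XOR T = F
NOT ((s XOR q) XOR s) = NOT F = T
u IFF NOT ((s XOR q) XOR s) = T IFF T = T
((u XOR q) XOR NOT (t XOR u)) IMPLIES (u IFF NOT ((s XOR q) XOR s)) = T IMPLIES T = T
t XOR q = F XOR F = F
(t XOR q) OR r = F OR T = T
NOT ((t XOR q) OR r) = NOT T = F
(((u XOR q) XOR NOT (t XOR u)) IMPLIES (u IFF NOT ((s XOR q) XOR s))) XOR NOT ((t XOR q) OR r) = T XOR F = T
NOT ((((u XOR q) XOR NOT (t XOR u)) IMPLIES (u IFF NOT ((s XOR q) XOR s))) XOR NOT ((t XOR q) OR r)) = NOT T = F
(s XOR q) AND NOT ((((u XOR q) XOR NOT (t XOR u)) IMPLIES (u IFF NOT ((s XOR q) XOR s))) XOR NOT ((t XOR q) OR r)) = T AND F = F
u IFF q = T IFF F = F
((s XOR q) AND NOT ((((u XOR q) XOR NOT (t XOR u)) IMPLIES (u IFF NOT ((s XOR q) XOR s))) XOR NOT ((t XOR q) OR r))) XOR (u IFF q) = F XOR F = F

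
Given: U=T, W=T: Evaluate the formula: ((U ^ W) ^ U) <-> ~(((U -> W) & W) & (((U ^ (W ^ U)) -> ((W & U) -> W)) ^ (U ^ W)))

F

U ^ W = T ^ T = F
(U ^ W) ^ U = F ^ T = T
U -> W = T -> T = T
(U -> W) & W = T & T = T
W ^ U = T ^ T = F
U ^ (W ^ U) = T ^ F = T
W & U = T & T = T
(W & U) -> W = T -> T = T
(U ^ (W ^ U)) -> ((W & U) -> W) = T -> T = T
U ^ W = T ^ T = F
((U ^ (W ^ U)) -> ((W & U) -> W)) ^ (U ^ W) = T ^ F = T
((U -> W) & W) & (((U ^ (W ^ U)) -> ((W & U) -> W)) ^ (U ^ W)) = T & T = T
~(((U -> W) & W) & (((U ^ (W ^ U)) -> ((W & U) -> W)) ^ (U ^ W))) = ~T = F
((U ^ W) ^ U) <-> ~(((U -> W) & W) & (((U ^ (W ^ U)) -> ((W & U) -> W)) ^ (U ^ W))) = T <-> F = F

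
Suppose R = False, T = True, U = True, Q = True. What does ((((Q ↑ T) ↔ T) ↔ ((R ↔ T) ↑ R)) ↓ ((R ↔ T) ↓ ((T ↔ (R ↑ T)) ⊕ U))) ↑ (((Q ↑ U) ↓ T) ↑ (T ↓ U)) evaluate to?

Substituting R=False, T=True, U=True, Q=True:
Q ↑ T = True ↑ True = False
(Q ↑ T) ↔ T = False ↔ True = False
R ↔ T = False ↔ True = False
(R ↔ T) ↑ R = False ↑ False = True
((Q ↑ T) ↔ T) ↔ ((R ↔ T) ↑ R) = False ↔ True = False
R ↔ T = False ↔ True = False
R ↑ T = False ↑ True = True
T ↔ (R ↑ T) = True ↔ True = True
(T ↔ (R ↑ T)) ⊕ U = True ⊕ True = False
(R ↔ T) ↓ ((T ↔ (R ↑ T)) ⊕ U) = False ↓ False = True
(((Q ↑ T) ↔ T) ↔ ((R ↔ T) ↑ R)) ↓ ((R ↔ T) ↓ ((T ↔ (R ↑ T)) ⊕ U)) = False ↓ True = False
Q ↑ U = True ↑ True = False
(Q ↑ U) ↓ T = False ↓ True = False
T ↓ U = True ↓ True = False
((Q ↑ U) ↓ T) ↑ (T ↓ U) = False ↑ False = True
((((Q ↑ T) ↔ T) ↔ ((R ↔ T) ↑ R)) ↓ ((R ↔ T) ↓ ((T ↔ (R ↑ T)) ⊕ U))) ↑ (((Q ↑ U) ↓ T) ↑ (T ↓ U)) = False ↑ True = True

True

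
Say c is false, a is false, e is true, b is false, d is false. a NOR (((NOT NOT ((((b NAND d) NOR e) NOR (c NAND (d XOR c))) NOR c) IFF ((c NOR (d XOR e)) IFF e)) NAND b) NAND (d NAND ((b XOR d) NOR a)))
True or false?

true

b NAND d = false NAND false = true
(b NAND d) NOR e = true NOR true = false
d XOR c = false XOR false = false
c NAND (d XOR c) = false NAND false = true
((b NAND d) NOR e) NOR (c NAND (d XOR c)) = false NOR true = false
(((b NAND d) NOR e) NOR (c NAND (d XOR c))) NOR c = false NOR false = true
NOT ((((b NAND d) NOR e) NOR (c NAND (d XOR c))) NOR c) = NOT true = false
NOT NOT ((((b NAND d) NOR e) NOR (c NAND (d XOR c))) NOR c) = NOT false = true
d XOR e = false XOR true = true
c NOR (d XOR e) = false NOR true = false
(c NOR (d XOR e)) IFF e = false IFF true = false
NOT NOT ((((b NAND d) NOR e) NOR (c NAND (d XOR c))) NOR c) IFF ((c NOR (d XOR e)) IFF e) = true IFF false = false
(NOT NOT ((((b NAND d) NOR e) NOR (c NAND (d XOR c))) NOR c) IFF ((c NOR (d XOR e)) IFF e)) NAND b = false NAND false = true
b XOR d = false XOR false = false
(b XOR d) NOR a = false NOR false = true
d NAND ((b XOR d) NOR a) = false NAND true = true
((NOT NOT ((((b NAND d) NOR e) NOR (c NAND (d XOR c))) NOR c) IFF ((c NOR (d XOR e)) IFF e)) NAND b) NAND (d NAND ((b XOR d) NOR a)) = true NAND true = false
a NOR (((NOT NOT ((((b NAND d) NOR e) NOR (c NAND (d XOR c))) NOR c) IFF ((c NOR (d XOR e)) IFF e)) NAND b) NAND (d NAND ((b XOR d) NOR a))) = false NOR false = true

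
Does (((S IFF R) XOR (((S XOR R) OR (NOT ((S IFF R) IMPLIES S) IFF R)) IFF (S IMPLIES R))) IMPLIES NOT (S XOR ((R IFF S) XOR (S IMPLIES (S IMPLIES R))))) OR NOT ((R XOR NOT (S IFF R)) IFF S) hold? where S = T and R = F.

T

Substituting S=T, R=F:
S IFF R = T IFF F = F
S XOR R = T XOR F = T
S IFF R = T IFF F = F
(S IFF R) IMPLIES S = F IMPLIES T = T
NOT ((S IFF R) IMPLIES S) = NOT T = F
NOT ((S IFF R) IMPLIES S) IFF R = F IFF F = T
(S XOR R) OR (NOT ((S IFF R) IMPLIES S) IFF R) = T OR T = T
S IMPLIES R = T IMPLIES F = F
((S XOR R) OR (NOT ((S IFF R) IMPLIES S) IFF R)) IFF (S IMPLIES R) = T IFF F = F
(S IFF R) XOR (((S XOR R) OR (NOT ((S IFF R) IMPLIES S) IFF R)) IFF (S IMPLIES R)) = F XOR F = F
R IFF S = F IFF T = F
S IMPLIES R = T IMPLIES F = F
S IMPLIES (S IMPLIES R) = T IMPLIES F = F
(R IFF S) XOR (S IMPLIES (S IMPLIES R)) = F XOR F = F
S XOR ((R IFF S) XOR (S IMPLIES (S IMPLIES R))) = T XOR F = T
NOT (S XOR ((R IFF S) XOR (S IMPLIES (S IMPLIES R)))) = NOT T = F
((S IFF R) XOR (((S XOR R) OR (NOT ((S IFF R) IMPLIES S) IFF R)) IFF (S IMPLIES R))) IMPLIES NOT (S XOR ((R IFF S) XOR (S IMPLIES (S IMPLIES R)))) = F IMPLIES F = T
S IFF R = T IFF F = F
NOT (S IFF R) = NOT F = T
R XOR NOT (S IFF R) = F XOR T = T
(R XOR NOT (S IFF R)) IFF S = T IFF T = T
NOT ((R XOR NOT (S IFF R)) IFF S) = NOT T = F
(((S IFF R) XOR (((S XOR R) OR (NOT ((S IFF R) IMPLIES S) IFF R)) IFF (S IMPLIES R))) IMPLIES NOT (S XOR ((R IFF S) XOR (S IMPLIES (S IMPLIES R))))) OR NOT ((R XOR NOT (S IFF R)) IFF S) = T OR F = T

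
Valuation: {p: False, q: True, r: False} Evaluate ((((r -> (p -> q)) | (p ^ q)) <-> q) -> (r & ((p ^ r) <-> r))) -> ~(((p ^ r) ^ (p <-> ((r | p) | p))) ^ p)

Substituting p=False, q=True, r=False:
p -> q = False -> True = True
r -> (p -> q) = False -> True = True
p ^ q = False ^ True = True
(r -> (p -> q)) | (p ^ q) = True | True = True
((r -> (p -> q)) | (p ^ q)) <-> q = True <-> True = True
p ^ r = False ^ False = False
(p ^ r) <-> r = False <-> False = True
r & ((p ^ r) <-> r) = False & True = False
(((r -> (p -> q)) | (p ^ q)) <-> q) -> (r & ((p ^ r) <-> r)) = True -> False = False
p ^ r = False ^ False = False
r | p = False | False = False
(r | p) | p = False | False = False
p <-> ((r | p) | p) = False <-> False = True
(p ^ r) ^ (p <-> ((r | p) | p)) = False ^ True = True
((p ^ r) ^ (p <-> ((r | p) | p))) ^ p = True ^ False = True
~(((p ^ r) ^ (p <-> ((r | p) | p))) ^ p) = ~True = False
((((r -> (p -> q)) | (p ^ q)) <-> q) -> (r & ((p ^ r) <-> r))) -> ~(((p ^ r) ^ (p <-> ((r | p) | p))) ^ p) = False -> False = True

True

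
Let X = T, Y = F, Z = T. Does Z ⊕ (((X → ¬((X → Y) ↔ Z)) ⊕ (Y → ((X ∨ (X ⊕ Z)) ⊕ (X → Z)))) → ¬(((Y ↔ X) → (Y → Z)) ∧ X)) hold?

X → Y = T → F = F
(X → Y) ↔ Z = F ↔ T = F
¬((X → Y) ↔ Z) = ¬F = T
X → ¬((X → Y) ↔ Z) = T → T = T
X ⊕ Z = T ⊕ T = F
X ∨ (X ⊕ Z) = T ∨ F = T
X → Z = T → T = T
(X ∨ (X ⊕ Z)) ⊕ (X → Z) = T ⊕ T = F
Y → ((X ∨ (X ⊕ Z)) ⊕ (X → Z)) = F → F = T
(X → ¬((X → Y) ↔ Z)) ⊕ (Y → ((X ∨ (X ⊕ Z)) ⊕ (X → Z))) = T ⊕ T = F
Y ↔ X = F ↔ T = F
Y → Z = F → T = T
(Y ↔ X) → (Y → Z) = F → T = T
((Y ↔ X) → (Y → Z)) ∧ X = T ∧ T = T
¬(((Y ↔ X) → (Y → Z)) ∧ X) = ¬T = F
((X → ¬((X → Y) ↔ Z)) ⊕ (Y → ((X ∨ (X ⊕ Z)) ⊕ (X → Z)))) → ¬(((Y ↔ X) → (Y → Z)) ∧ X) = F → F = T
Z ⊕ (((X → ¬((X → Y) ↔ Z)) ⊕ (Y → ((X ∨ (X ⊕ Z)) ⊕ (X → Z)))) → ¬(((Y ↔ X) → (Y → Z)) ∧ X)) = T ⊕ T = F

F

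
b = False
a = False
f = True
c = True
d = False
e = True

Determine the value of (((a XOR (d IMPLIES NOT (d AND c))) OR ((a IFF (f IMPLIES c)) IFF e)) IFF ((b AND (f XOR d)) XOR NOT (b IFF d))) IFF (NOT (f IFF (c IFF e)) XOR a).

d AND c = False AND True = False
NOT (d AND c) = NOT False = True
d IMPLIES NOT (d AND c) = False IMPLIES True = True
a XOR (d IMPLIES NOT (d AND c)) = False XOR True = True
f IMPLIES c = True IMPLIES True = True
a IFF (f IMPLIES c) = False IFF True = False
(a IFF (f IMPLIES c)) IFF e = False IFF True = False
(a XOR (d IMPLIES NOT (d AND c))) OR ((a IFF (f IMPLIES c)) IFF e) = True OR False = True
f XOR d = True XOR False = True
b AND (f XOR d) = False AND True = False
b IFF d = False IFF False = True
NOT (b IFF d) = NOT True = False
(b AND (f XOR d)) XOR NOT (b IFF d) = False XOR False = False
((a XOR (d IMPLIES NOT (d AND c))) OR ((a IFF (f IMPLIES c)) IFF e)) IFF ((b AND (f XOR d)) XOR NOT (b IFF d)) = True IFF False = False
c IFF e = True IFF True = True
f IFF (c IFF e) = True IFF True = True
NOT (f IFF (c IFF e)) = NOT True = False
NOT (f IFF (c IFF e)) XOR a = False XOR False = False
(((a XOR (d IMPLIES NOT (d AND c))) OR ((a IFF (f IMPLIES c)) IFF e)) IFF ((b AND (f XOR d)) XOR NOT (b IFF d))) IFF (NOT (f IFF (c IFF e)) XOR a) = False IFF False = True

True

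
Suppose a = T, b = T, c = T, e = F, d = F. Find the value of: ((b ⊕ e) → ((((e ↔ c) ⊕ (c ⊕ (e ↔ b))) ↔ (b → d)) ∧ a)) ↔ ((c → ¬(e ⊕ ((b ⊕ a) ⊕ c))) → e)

Substituting a=T, b=T, c=T, e=F, d=F:
b ⊕ e = T ⊕ F = T
e ↔ c = F ↔ T = F
e ↔ b = F ↔ T = F
c ⊕ (e ↔ b) = T ⊕ F = T
(e ↔ c) ⊕ (c ⊕ (e ↔ b)) = F ⊕ T = T
b → d = T → F = F
((e ↔ c) ⊕ (c ⊕ (e ↔ b))) ↔ (b → d) = T ↔ F = F
(((e ↔ c) ⊕ (c ⊕ (e ↔ b))) ↔ (b → d)) ∧ a = F ∧ T = F
(b ⊕ e) → ((((e ↔ c) ⊕ (c ⊕ (e ↔ b))) ↔ (b → d)) ∧ a) = T → F = F
b ⊕ a = T ⊕ T = F
(b ⊕ a) ⊕ c = F ⊕ T = T
e ⊕ ((b ⊕ a) ⊕ c) = F ⊕ T = T
¬(e ⊕ ((b ⊕ a) ⊕ c)) = ¬T = F
c → ¬(e ⊕ ((b ⊕ a) ⊕ c)) = T → F = F
(c → ¬(e ⊕ ((b ⊕ a) ⊕ c))) → e = F → F = T
((b ⊕ e) → ((((e ↔ c) ⊕ (c ⊕ (e ↔ b))) ↔ (b → d)) ∧ a)) ↔ ((c → ¬(e ⊕ ((b ⊕ a) ⊕ c))) → e) = F ↔ T = F

F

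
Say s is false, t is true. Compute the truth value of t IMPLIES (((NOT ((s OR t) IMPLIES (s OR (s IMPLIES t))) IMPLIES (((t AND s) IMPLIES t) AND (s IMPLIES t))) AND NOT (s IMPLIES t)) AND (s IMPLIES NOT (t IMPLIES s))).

false

Substituting s=false, t=true:
s OR t = false OR true = true
s IMPLIES t = false IMPLIES true = true
s OR (s IMPLIES t) = false OR true = true
(s OR t) IMPLIES (s OR (s IMPLIES t)) = true IMPLIES true = true
NOT ((s OR t) IMPLIES (s OR (s IMPLIES t))) = NOT true = false
t AND s = true AND false = false
(t AND s) IMPLIES t = false IMPLIES true = true
s IMPLIES t = false IMPLIES true = true
((t AND s) IMPLIES t) AND (s IMPLIES t) = true AND true = true
NOT ((s OR t) IMPLIES (s OR (s IMPLIES t))) IMPLIES (((t AND s) IMPLIES t) AND (s IMPLIES t)) = false IMPLIES true = true
s IMPLIES t = false IMPLIES true = true
NOT (s IMPLIES t) = NOT true = false
(NOT ((s OR t) IMPLIES (s OR (s IMPLIES t))) IMPLIES (((t AND s) IMPLIES t) AND (s IMPLIES t))) AND NOT (s IMPLIES t) = true AND false = false
t IMPLIES s = true IMPLIES false = false
NOT (t IMPLIES s) = NOT false = true
s IMPLIES NOT (t IMPLIES s) = false IMPLIES true = true
((NOT ((s OR t) IMPLIES (s OR (s IMPLIES t))) IMPLIES (((t AND s) IMPLIES t) AND (s IMPLIES t))) AND NOT (s IMPLIES t)) AND (s IMPLIES NOT (t IMPLIES s)) = false AND true = false
t IMPLIES (((NOT ((s OR t) IMPLIES (s OR (s IMPLIES t))) IMPLIES (((t AND s) IMPLIES t) AND (s IMPLIES t))) AND NOT (s IMPLIES t)) AND (s IMPLIES NOT (t IMPLIES s))) = true IMPLIES false = false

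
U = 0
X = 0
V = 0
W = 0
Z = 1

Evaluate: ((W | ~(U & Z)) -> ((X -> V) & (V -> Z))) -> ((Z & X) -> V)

U & Z = 0 & 1 = 0
~(U & Z) = ~0 = 1
W | ~(U & Z) = 0 | 1 = 1
X -> V = 0 -> 0 = 1
V -> Z = 0 -> 1 = 1
(X -> V) & (V -> Z) = 1 & 1 = 1
(W | ~(U & Z)) -> ((X -> V) & (V -> Z)) = 1 -> 1 = 1
Z & X = 1 & 0 = 0
(Z & X) -> V = 0 -> 0 = 1
((W | ~(U & Z)) -> ((X -> V) & (V -> Z))) -> ((Z & X) -> V) = 1 -> 1 = 1

1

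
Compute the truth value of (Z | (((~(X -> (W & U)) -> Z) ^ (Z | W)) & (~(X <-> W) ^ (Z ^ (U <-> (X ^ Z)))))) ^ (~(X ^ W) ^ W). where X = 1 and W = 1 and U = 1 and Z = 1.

1

Substituting X=1, W=1, U=1, Z=1:
W & U = 1 & 1 = 1
X -> (W & U) = 1 -> 1 = 1
~(X -> (W & U)) = ~1 = 0
~(X -> (W & U)) -> Z = 0 -> 1 = 1
Z | W = 1 | 1 = 1
(~(X -> (W & U)) -> Z) ^ (Z | W) = 1 ^ 1 = 0
X <-> W = 1 <-> 1 = 1
~(X <-> W) = ~1 = 0
X ^ Z = 1 ^ 1 = 0
U <-> (X ^ Z) = 1 <-> 0 = 0
Z ^ (U <-> (X ^ Z)) = 1 ^ 0 = 1
~(X <-> W) ^ (Z ^ (U <-> (X ^ Z))) = 0 ^ 1 = 1
((~(X -> (W & U)) -> Z) ^ (Z | W)) & (~(X <-> W) ^ (Z ^ (U <-> (X ^ Z)))) = 0 & 1 = 0
Z | (((~(X -> (W & U)) -> Z) ^ (Z | W)) & (~(X <-> W) ^ (Z ^ (U <-> (X ^ Z))))) = 1 | 0 = 1
X ^ W = 1 ^ 1 = 0
~(X ^ W) = ~0 = 1
~(X ^ W) ^ W = 1 ^ 1 = 0
(Z | (((~(X -> (W & U)) -> Z) ^ (Z | W)) & (~(X <-> W) ^ (Z ^ (U <-> (X ^ Z)))))) ^ (~(X ^ W) ^ W) = 1 ^ 0 = 1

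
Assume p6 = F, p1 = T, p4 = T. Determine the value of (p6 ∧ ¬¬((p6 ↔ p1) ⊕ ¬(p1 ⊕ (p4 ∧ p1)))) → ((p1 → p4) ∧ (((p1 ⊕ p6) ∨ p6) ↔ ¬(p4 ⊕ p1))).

T

Substituting p6=F, p1=T, p4=T:
p6 ↔ p1 = F ↔ T = F
p4 ∧ p1 = T ∧ T = T
p1 ⊕ (p4 ∧ p1) = T ⊕ T = F
¬(p1 ⊕ (p4 ∧ p1)) = ¬F = T
(p6 ↔ p1) ⊕ ¬(p1 ⊕ (p4 ∧ p1)) = F ⊕ T = T
¬((p6 ↔ p1) ⊕ ¬(p1 ⊕ (p4 ∧ p1))) = ¬T = F
¬¬((p6 ↔ p1) ⊕ ¬(p1 ⊕ (p4 ∧ p1))) = ¬F = T
p6 ∧ ¬¬((p6 ↔ p1) ⊕ ¬(p1 ⊕ (p4 ∧ p1))) = F ∧ T = F
p1 → p4 = T → T = T
p1 ⊕ p6 = T ⊕ F = T
(p1 ⊕ p6) ∨ p6 = T ∨ F = T
p4 ⊕ p1 = T ⊕ T = F
¬(p4 ⊕ p1) = ¬F = T
((p1 ⊕ p6) ∨ p6) ↔ ¬(p4 ⊕ p1) = T ↔ T = T
(p1 → p4) ∧ (((p1 ⊕ p6) ∨ p6) ↔ ¬(p4 ⊕ p1)) = T ∧ T = T
(p6 ∧ ¬¬((p6 ↔ p1) ⊕ ¬(p1 ⊕ (p4 ∧ p1)))) → ((p1 → p4) ∧ (((p1 ⊕ p6) ∨ p6) ↔ ¬(p4 ⊕ p1))) = F → T = T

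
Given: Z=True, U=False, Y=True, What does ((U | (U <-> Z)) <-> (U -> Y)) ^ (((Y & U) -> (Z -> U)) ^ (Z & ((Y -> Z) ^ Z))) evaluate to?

True

Substituting Z=True, U=False, Y=True:
U <-> Z = False <-> True = False
U | (U <-> Z) = False | False = False
U -> Y = False -> True = True
(U | (U <-> Z)) <-> (U -> Y) = False <-> True = False
Y & U = True & False = False
Z -> U = True -> False = False
(Y & U) -> (Z -> U) = False -> False = True
Y -> Z = True -> True = True
(Y -> Z) ^ Z = True ^ True = False
Z & ((Y -> Z) ^ Z) = True & False = False
((Y & U) -> (Z -> U)) ^ (Z & ((Y -> Z) ^ Z)) = True ^ False = True
((U | (U <-> Z)) <-> (U -> Y)) ^ (((Y & U) -> (Z -> U)) ^ (Z & ((Y -> Z) ^ Z))) = False ^ True = True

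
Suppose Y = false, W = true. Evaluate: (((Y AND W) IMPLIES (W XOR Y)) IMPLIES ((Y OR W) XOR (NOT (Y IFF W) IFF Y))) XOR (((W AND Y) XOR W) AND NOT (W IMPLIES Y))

false

Y AND W = false AND true = false
W XOR Y = true XOR false = true
(Y AND W) IMPLIES (W XOR Y) = false IMPLIES true = true
Y OR W = false OR true = true
Y IFF W = false IFF true = false
NOT (Y IFF W) = NOT false = true
NOT (Y IFF W) IFF Y = true IFF false = false
(Y OR W) XOR (NOT (Y IFF W) IFF Y) = true XOR false = true
((Y AND W) IMPLIES (W XOR Y)) IMPLIES ((Y OR W) XOR (NOT (Y IFF W) IFF Y)) = true IMPLIES true = true
W AND Y = true AND false = false
(W AND Y) XOR W = false XOR true = true
W IMPLIES Y = true IMPLIES false = false
NOT (W IMPLIES Y) = NOT false = true
((W AND Y) XOR W) AND NOT (W IMPLIES Y) = true AND true = true
(((Y AND W) IMPLIES (W XOR Y)) IMPLIES ((Y OR W) XOR (NOT (Y IFF W) IFF Y))) XOR (((W AND Y) XOR W) AND NOT (W IMPLIES Y)) = true XOR true = false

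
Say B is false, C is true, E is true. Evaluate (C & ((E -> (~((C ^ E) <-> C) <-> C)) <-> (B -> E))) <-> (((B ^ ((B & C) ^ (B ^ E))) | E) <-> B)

C ^ E = T ^ T = F
(C ^ E) <-> C = F <-> T = F
~((C ^ E) <-> C) = ~F = T
~((C ^ E) <-> C) <-> C = T <-> T = T
E -> (~((C ^ E) <-> C) <-> C) = T -> T = T
B -> E = F -> T = T
(E -> (~((C ^ E) <-> C) <-> C)) <-> (B -> E) = T <-> T = T
C & ((E -> (~((C ^ E) <-> C) <-> C)) <-> (B -> E)) = T & T = T
B & C = F & T = F
B ^ E = F ^ T = T
(B & C) ^ (B ^ E) = F ^ T = T
B ^ ((B & C) ^ (B ^ E)) = F ^ T = T
(B ^ ((B & C) ^ (B ^ E))) | E = T | T = T
((B ^ ((B & C) ^ (B ^ E))) | E) <-> B = T <-> F = F
(C & ((E -> (~((C ^ E) <-> C) <-> C)) <-> (B -> E))) <-> (((B ^ ((B & C) ^ (B ^ E))) | E) <-> B) = T <-> F = F

F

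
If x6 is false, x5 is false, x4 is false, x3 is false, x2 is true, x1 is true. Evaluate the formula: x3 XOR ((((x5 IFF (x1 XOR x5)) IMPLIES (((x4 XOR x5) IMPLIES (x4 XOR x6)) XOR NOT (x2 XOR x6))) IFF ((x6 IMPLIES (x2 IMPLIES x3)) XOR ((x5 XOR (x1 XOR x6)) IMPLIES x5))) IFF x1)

Substituting x6=F, x5=F, x4=F, x3=F, x2=T, x1=T:
x1 XOR x5 = T XOR F = T
x5 IFF (x1 XOR x5) = F IFF T = F
x4 XOR x5 = F XOR F = F
x4 XOR x6 = F XOR F = F
(x4 XOR x5) IMPLIES (x4 XOR x6) = F IMPLIES F = T
x2 XOR x6 = T XOR F = T
NOT (x2 XOR x6) = NOT T = F
((x4 XOR x5) IMPLIES (x4 XOR x6)) XOR NOT (x2 XOR x6) = T XOR F = T
(x5 IFF (x1 XOR x5)) IMPLIES (((x4 XOR x5) IMPLIES (x4 XOR x6)) XOR NOT (x2 XOR x6)) = F IMPLIES T = T
x2 IMPLIES x3 = T IMPLIES F = F
x6 IMPLIES (x2 IMPLIES x3) = F IMPLIES F = T
x1 XOR x6 = T XOR F = T
x5 XOR (x1 XOR x6) = F XOR T = T
(x5 XOR (x1 XOR x6)) IMPLIES x5 = T IMPLIES F = F
(x6 IMPLIES (x2 IMPLIES x3)) XOR ((x5 XOR (x1 XOR x6)) IMPLIES x5) = T XOR F = T
((x5 IFF (x1 XOR x5)) IMPLIES (((x4 XOR x5) IMPLIES (x4 XOR x6)) XOR NOT (x2 XOR x6))) IFF ((x6 IMPLIES (x2 IMPLIES x3)) XOR ((x5 XOR (x1 XOR x6)) IMPLIES x5)) = T IFF T = T
(((x5 IFF (x1 XOR x5)) IMPLIES (((x4 XOR x5) IMPLIES (x4 XOR x6)) XOR NOT (x2 XOR x6))) IFF ((x6 IMPLIES (x2 IMPLIES x3)) XOR ((x5 XOR (x1 XOR x6)) IMPLIES x5))) IFF x1 = T IFF T = T
x3 XOR ((((x5 IFF (x1 XOR x5)) IMPLIES (((x4 XOR x5) IMPLIES (x4 XOR x6)) XOR NOT (x2 XOR x6))) IFF ((x6 IMPLIES (x2 IMPLIES x3)) XOR ((x5 XOR (x1 XOR x6)) IMPLIES x5))) IFF x1) = F XOR T = T

T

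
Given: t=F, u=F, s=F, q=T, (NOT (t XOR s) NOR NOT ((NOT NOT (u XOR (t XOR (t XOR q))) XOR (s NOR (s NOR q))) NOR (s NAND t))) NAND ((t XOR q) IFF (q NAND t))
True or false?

t XOR s = F XOR F = F
NOT (t XOR s) = NOT F = T
t XOR q = F XOR T = T
t XOR (t XOR q) = F XOR T = T
u XOR (t XOR (t XOR q)) = F XOR T = T
NOT (u XOR (t XOR (t XOR q))) = NOT T = F
NOT NOT (u XOR (t XOR (t XOR q))) = NOT F = T
s NOR q = F NOR T = F
s NOR (s NOR q) = F NOR F = T
NOT NOT (u XOR (t XOR (t XOR q))) XOR (s NOR (s NOR q)) = T XOR T = F
s NAND t = F NAND F = T
(NOT NOT (u XOR (t XOR (t XOR q))) XOR (s NOR (s NOR q))) NOR (s NAND t) = F NOR T = F
NOT ((NOT NOT (u XOR (t XOR (t XOR q))) XOR (s NOR (s NOR q))) NOR (s NAND t)) = NOT F = T
NOT (t XOR s) NOR NOT ((NOT NOT (u XOR (t XOR (t XOR q))) XOR (s NOR (s NOR q))) NOR (s NAND t)) = T NOR T = F
t XOR q = F XOR T = T
q NAND t = T NAND F = T
(t XOR q) IFF (q NAND t) = T IFF T = T
(NOT (t XOR s) NOR NOT ((NOT NOT (u XOR (t XOR (t XOR q))) XOR (s NOR (s NOR q))) NOR (s NAND t))) NAND ((t XOR q) IFF (q NAND t)) = F NAND T = T

T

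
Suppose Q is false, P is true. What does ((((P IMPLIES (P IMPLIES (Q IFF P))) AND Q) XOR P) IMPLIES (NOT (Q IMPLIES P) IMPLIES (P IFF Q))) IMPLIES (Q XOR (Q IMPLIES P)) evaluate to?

True

Substituting Q=False, P=True:
Q IFF P = False IFF True = False
P IMPLIES (Q IFF P) = True IMPLIES False = False
P IMPLIES (P IMPLIES (Q IFF P)) = True IMPLIES False = False
(P IMPLIES (P IMPLIES (Q IFF P))) AND Q = False AND False = False
((P IMPLIES (P IMPLIES (Q IFF P))) AND Q) XOR P = False XOR True = True
Q IMPLIES P = False IMPLIES True = True
NOT (Q IMPLIES P) = NOT True = False
P IFF Q = True IFF False = False
NOT (Q IMPLIES P) IMPLIES (P IFF Q) = False IMPLIES False = True
(((P IMPLIES (P IMPLIES (Q IFF P))) AND Q) XOR P) IMPLIES (NOT (Q IMPLIES P) IMPLIES (P IFF Q)) = True IMPLIES True = True
Q IMPLIES P = False IMPLIES True = True
Q XOR (Q IMPLIES P) = False XOR True = True
((((P IMPLIES (P IMPLIES (Q IFF P))) AND Q) XOR P) IMPLIES (NOT (Q IMPLIES P) IMPLIES (P IFF Q))) IMPLIES (Q XOR (Q IMPLIES P)) = True IMPLIES True = True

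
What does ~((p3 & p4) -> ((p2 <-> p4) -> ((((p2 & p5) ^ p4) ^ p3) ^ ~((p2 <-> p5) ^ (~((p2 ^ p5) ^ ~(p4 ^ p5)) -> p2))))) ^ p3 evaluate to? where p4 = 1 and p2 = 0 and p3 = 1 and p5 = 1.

p3 & p4 = 1 & 1 = 1
p2 <-> p4 = 0 <-> 1 = 0
p2 & p5 = 0 & 1 = 0
(p2 & p5) ^ p4 = 0 ^ 1 = 1
((p2 & p5) ^ p4) ^ p3 = 1 ^ 1 = 0
p2 <-> p5 = 0 <-> 1 = 0
p2 ^ p5 = 0 ^ 1 = 1
p4 ^ p5 = 1 ^ 1 = 0
~(p4 ^ p5) = ~0 = 1
(p2 ^ p5) ^ ~(p4 ^ p5) = 1 ^ 1 = 0
~((p2 ^ p5) ^ ~(p4 ^ p5)) = ~0 = 1
~((p2 ^ p5) ^ ~(p4 ^ p5)) -> p2 = 1 -> 0 = 0
(p2 <-> p5) ^ (~((p2 ^ p5) ^ ~(p4 ^ p5)) -> p2) = 0 ^ 0 = 0
~((p2 <-> p5) ^ (~((p2 ^ p5) ^ ~(p4 ^ p5)) -> p2)) = ~0 = 1
(((p2 & p5) ^ p4) ^ p3) ^ ~((p2 <-> p5) ^ (~((p2 ^ p5) ^ ~(p4 ^ p5)) -> p2)) = 0 ^ 1 = 1
(p2 <-> p4) -> ((((p2 & p5) ^ p4) ^ p3) ^ ~((p2 <-> p5) ^ (~((p2 ^ p5) ^ ~(p4 ^ p5)) -> p2))) = 0 -> 1 = 1
(p3 & p4) -> ((p2 <-> p4) -> ((((p2 & p5) ^ p4) ^ p3) ^ ~((p2 <-> p5) ^ (~((p2 ^ p5) ^ ~(p4 ^ p5)) -> p2)))) = 1 -> 1 = 1
~((p3 & p4) -> ((p2 <-> p4) -> ((((p2 & p5) ^ p4) ^ p3) ^ ~((p2 <-> p5) ^ (~((p2 ^ p5) ^ ~(p4 ^ p5)) -> p2))))) = ~1 = 0
~((p3 & p4) -> ((p2 <-> p4) -> ((((p2 & p5) ^ p4) ^ p3) ^ ~((p2 <-> p5) ^ (~((p2 ^ p5) ^ ~(p4 ^ p5)) -> p2))))) ^ p3 = 0 ^ 1 = 1

1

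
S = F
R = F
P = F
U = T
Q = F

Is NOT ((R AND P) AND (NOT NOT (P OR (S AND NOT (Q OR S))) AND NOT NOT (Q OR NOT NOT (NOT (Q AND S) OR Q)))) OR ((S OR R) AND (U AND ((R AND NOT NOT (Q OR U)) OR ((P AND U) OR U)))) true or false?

T

Substituting S=F, R=F, P=F, U=T, Q=F:
R AND P = F AND F = F
Q OR S = F OR F = F
NOT (Q OR S) = NOT F = T
S AND NOT (Q OR S) = F AND T = F
P OR (S AND NOT (Q OR S)) = F OR F = F
NOT (P OR (S AND NOT (Q OR S))) = NOT F = T
NOT NOT (P OR (S AND NOT (Q OR S))) = NOT T = F
Q AND S = F AND F = F
NOT (Q AND S) = NOT F = T
NOT (Q AND S) OR Q = T OR F = T
NOT (NOT (Q AND S) OR Q) = NOT T = F
NOT NOT (NOT (Q AND S) OR Q) = NOT F = T
Q OR NOT NOT (NOT (Q AND S) OR Q) = F OR T = T
NOT (Q OR NOT NOT (NOT (Q AND S) OR Q)) = NOT T = F
NOT NOT (Q OR NOT NOT (NOT (Q AND S) OR Q)) = NOT F = T
NOT NOT (P OR (S AND NOT (Q OR S))) AND NOT NOT (Q OR NOT NOT (NOT (Q AND S) OR Q)) = F AND T = F
(R AND P) AND (NOT NOT (P OR (S AND NOT (Q OR S))) AND NOT NOT (Q OR NOT NOT (NOT (Q AND S) OR Q))) = F AND F = F
NOT ((R AND P) AND (NOT NOT (P OR (S AND NOT (Q OR S))) AND NOT NOT (Q OR NOT NOT (NOT (Q AND S) OR Q)))) = NOT F = T
S OR R = F OR F = F
Q OR U = F OR T = T
NOT (Q OR U) = NOT T = F
NOT NOT (Q OR U) = NOT F = T
R AND NOT NOT (Q OR U) = F AND T = F
P AND U = F AND T = F
(P AND U) OR U = F OR T = T
(R AND NOT NOT (Q OR U)) OR ((P AND U) OR U) = F OR T = T
U AND ((R AND NOT NOT (Q OR U)) OR ((P AND U) OR U)) = T AND T = T
(S OR R) AND (U AND ((R AND NOT NOT (Q OR U)) OR ((P AND U) OR U))) = F AND T = F
NOT ((R AND P) AND (NOT NOT (P OR (S AND NOT (Q OR S))) AND NOT NOT (Q OR NOT NOT (NOT (Q AND S) OR Q)))) OR ((S OR R) AND (U AND ((R AND NOT NOT (Q OR U)) OR ((P AND U) OR U)))) = T OR F = T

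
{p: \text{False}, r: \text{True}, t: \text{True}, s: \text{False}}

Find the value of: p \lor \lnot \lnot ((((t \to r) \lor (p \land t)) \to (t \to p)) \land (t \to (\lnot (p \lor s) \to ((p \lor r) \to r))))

\text{False}

Substituting p=\text{False}, r=\text{True}, t=\text{True}, s=\text{False}:
t \to r = \text{True} \to \text{True} = \text{True}
p \land t = \text{False} \land \text{True} = \text{False}
(t \to r) \lor (p \land t) = \text{True} \lor \text{False} = \text{True}
t \to p = \text{True} \to \text{False} = \text{False}
((t \to r) \lor (p \land t)) \to (t \to p) = \text{True} \to \text{False} = \text{False}
p \lor s = \text{False} \lor \text{False} = \text{False}
\lnot (p \lor s) = \lnot \text{False} = \text{True}
p \lor r = \text{False} \lor \text{True} = \text{True}
(p \lor r) \to r = \text{True} \to \text{True} = \text{True}
\lnot (p \lor s) \to ((p \lor r) \to r) = \text{True} \to \text{True} = \text{True}
t \to (\lnot (p \lor s) \to ((p \lor r) \to r)) = \text{True} \to \text{True} = \text{True}
(((t \to r) \lor (p \land t)) \to (t \to p)) \land (t \to (\lnot (p \lor s) \to ((p \lor r) \to r))) = \text{False} \land \text{True} = \text{False}
\lnot ((((t \to r) \lor (p \land t)) \to (t \to p)) \land (t \to (\lnot (p \lor s) \to ((p \lor r) \to r)))) = \lnot \text{False} = \text{True}
\lnot \lnot ((((t \to r) \lor (p \land t)) \to (t \to p)) \land (t \to (\lnot (p \lor s) \to ((p \lor r) \to r)))) = \lnot \text{True} = \text{False}
p \lor \lnot \lnot ((((t \to r) \lor (p \land t)) \to (t \to p)) \land (t \to (\lnot (p \lor s) \to ((p \lor r) \to r)))) = \text{False} \lor \text{False} = \text{False}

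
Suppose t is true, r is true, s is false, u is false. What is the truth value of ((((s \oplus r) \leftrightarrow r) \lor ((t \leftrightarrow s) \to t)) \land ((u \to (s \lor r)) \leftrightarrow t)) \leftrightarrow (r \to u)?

s \oplus r = F \oplus T = T
(s \oplus r) \leftrightarrow r = T \leftrightarrow T = T
t \leftrightarrow s = T \leftrightarrow F = F
(t \leftrightarrow s) \to t = F \to T = T
((s \oplus r) \leftrightarrow r) \lor ((t \leftrightarrow s) \to t) = T \lor T = T
s \lor r = F \lor T = T
u \to (s \lor r) = F \to T = T
(u \to (s \lor r)) \leftrightarrow t = T \leftrightarrow T = T
(((s \oplus r) \leftrightarrow r) \lor ((t \leftrightarrow s) \to t)) \land ((u \to (s \lor r)) \leftrightarrow t) = T \land T = T
r \to u = T \to F = F
((((s \oplus r) \leftrightarrow r) \lor ((t \leftrightarrow s) \to t)) \land ((u \to (s \lor r)) \leftrightarrow t)) \leftrightarrow (r \to u) = T \leftrightarrow F = F

F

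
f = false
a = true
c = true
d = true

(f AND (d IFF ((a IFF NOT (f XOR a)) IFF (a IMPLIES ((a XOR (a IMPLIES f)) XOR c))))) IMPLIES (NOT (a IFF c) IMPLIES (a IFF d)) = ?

f XOR a = false XOR true = true
NOT (f XOR a) = NOT true = false
a IFF NOT (f XOR a) = true IFF false = false
a IMPLIES f = true IMPLIES false = false
a XOR (a IMPLIES f) = true XOR false = true
(a XOR (a IMPLIES f)) XOR c = true XOR true = false
a IMPLIES ((a XOR (a IMPLIES f)) XOR c) = true IMPLIES false = false
(a IFF NOT (f XOR a)) IFF (a IMPLIES ((a XOR (a IMPLIES f)) XOR c)) = false IFF false = true
d IFF ((a IFF NOT (f XOR a)) IFF (a IMPLIES ((a XOR (a IMPLIES f)) XOR c))) = true IFF true = true
f AND (d IFF ((a IFF NOT (f XOR a)) IFF (a IMPLIES ((a XOR (a IMPLIES f)) XOR c)))) = false AND true = false
a IFF c = true IFF true = true
NOT (a IFF c) = NOT true = false
a IFF d = true IFF true = true
NOT (a IFF c) IMPLIES (a IFF d) = false IMPLIES true = true
(f AND (d IFF ((a IFF NOT (f XOR a)) IFF (a IMPLIES ((a XOR (a IMPLIES f)) XOR c))))) IMPLIES (NOT (a IFF c) IMPLIES (a IFF d)) = false IMPLIES true = true

true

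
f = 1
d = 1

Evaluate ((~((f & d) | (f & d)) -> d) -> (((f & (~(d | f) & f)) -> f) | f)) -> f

1

f & d = 1 & 1 = 1
f & d = 1 & 1 = 1
(f & d) | (f & d) = 1 | 1 = 1
~((f & d) | (f & d)) = ~1 = 0
~((f & d) | (f & d)) -> d = 0 -> 1 = 1
d | f = 1 | 1 = 1
~(d | f) = ~1 = 0
~(d | f) & f = 0 & 1 = 0
f & (~(d | f) & f) = 1 & 0 = 0
(f & (~(d | f) & f)) -> f = 0 -> 1 = 1
((f & (~(d | f) & f)) -> f) | f = 1 | 1 = 1
(~((f & d) | (f & d)) -> d) -> (((f & (~(d | f) & f)) -> f) | f) = 1 -> 1 = 1
((~((f & d) | (f & d)) -> d) -> (((f & (~(d | f) & f)) -> f) | f)) -> f = 1 -> 1 = 1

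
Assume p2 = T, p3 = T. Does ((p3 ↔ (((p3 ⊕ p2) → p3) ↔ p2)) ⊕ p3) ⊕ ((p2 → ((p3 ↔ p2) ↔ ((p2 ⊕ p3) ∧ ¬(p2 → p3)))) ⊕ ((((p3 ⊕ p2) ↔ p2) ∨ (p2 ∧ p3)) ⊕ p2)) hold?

F

p3 ⊕ p2 = T ⊕ T = F
(p3 ⊕ p2) → p3 = F → T = T
((p3 ⊕ p2) → p3) ↔ p2 = T ↔ T = T
p3 ↔ (((p3 ⊕ p2) → p3) ↔ p2) = T ↔ T = T
(p3 ↔ (((p3 ⊕ p2) → p3) ↔ p2)) ⊕ p3 = T ⊕ T = F
p3 ↔ p2 = T ↔ T = T
p2 ⊕ p3 = T ⊕ T = F
p2 → p3 = T → T = T
¬(p2 → p3) = ¬T = F
(p2 ⊕ p3) ∧ ¬(p2 → p3) = F ∧ F = F
(p3 ↔ p2) ↔ ((p2 ⊕ p3) ∧ ¬(p2 → p3)) = T ↔ F = F
p2 → ((p3 ↔ p2) ↔ ((p2 ⊕ p3) ∧ ¬(p2 → p3))) = T → F = F
p3 ⊕ p2 = T ⊕ T = F
(p3 ⊕ p2) ↔ p2 = F ↔ T = F
p2 ∧ p3 = T ∧ T = T
((p3 ⊕ p2) ↔ p2) ∨ (p2 ∧ p3) = F ∨ T = T
(((p3 ⊕ p2) ↔ p2) ∨ (p2 ∧ p3)) ⊕ p2 = T ⊕ T = F
(p2 → ((p3 ↔ p2) ↔ ((p2 ⊕ p3) ∧ ¬(p2 → p3)))) ⊕ ((((p3 ⊕ p2) ↔ p2) ∨ (p2 ∧ p3)) ⊕ p2) = F ⊕ F = F
((p3 ↔ (((p3 ⊕ p2) → p3) ↔ p2)) ⊕ p3) ⊕ ((p2 → ((p3 ↔ p2) ↔ ((p2 ⊕ p3) ∧ ¬(p2 → p3)))) ⊕ ((((p3 ⊕ p2) ↔ p2) ∨ (p2 ∧ p3)) ⊕ p2)) = F ⊕ F = F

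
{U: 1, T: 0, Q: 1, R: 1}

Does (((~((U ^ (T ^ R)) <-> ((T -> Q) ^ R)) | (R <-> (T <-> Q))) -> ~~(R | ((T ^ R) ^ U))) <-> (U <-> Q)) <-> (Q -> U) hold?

Substituting U=1, T=0, Q=1, R=1:
T ^ R = 0 ^ 1 = 1
U ^ (T ^ R) = 1 ^ 1 = 0
T -> Q = 0 -> 1 = 1
(T -> Q) ^ R = 1 ^ 1 = 0
(U ^ (T ^ R)) <-> ((T -> Q) ^ R) = 0 <-> 0 = 1
~((U ^ (T ^ R)) <-> ((T -> Q) ^ R)) = ~1 = 0
T <-> Q = 0 <-> 1 = 0
R <-> (T <-> Q) = 1 <-> 0 = 0
~((U ^ (T ^ R)) <-> ((T -> Q) ^ R)) | (R <-> (T <-> Q)) = 0 | 0 = 0
T ^ R = 0 ^ 1 = 1
(T ^ R) ^ U = 1 ^ 1 = 0
R | ((T ^ R) ^ U) = 1 | 0 = 1
~(R | ((T ^ R) ^ U)) = ~1 = 0
~~(R | ((T ^ R) ^ U)) = ~0 = 1
(~((U ^ (T ^ R)) <-> ((T -> Q) ^ R)) | (R <-> (T <-> Q))) -> ~~(R | ((T ^ R) ^ U)) = 0 -> 1 = 1
U <-> Q = 1 <-> 1 = 1
((~((U ^ (T ^ R)) <-> ((T -> Q) ^ R)) | (R <-> (T <-> Q))) -> ~~(R | ((T ^ R) ^ U))) <-> (U <-> Q) = 1 <-> 1 = 1
Q -> U = 1 -> 1 = 1
(((~((U ^ (T ^ R)) <-> ((T -> Q) ^ R)) | (R <-> (T <-> Q))) -> ~~(R | ((T ^ R) ^ U))) <-> (U <-> Q)) <-> (Q -> U) = 1 <-> 1 = 1

1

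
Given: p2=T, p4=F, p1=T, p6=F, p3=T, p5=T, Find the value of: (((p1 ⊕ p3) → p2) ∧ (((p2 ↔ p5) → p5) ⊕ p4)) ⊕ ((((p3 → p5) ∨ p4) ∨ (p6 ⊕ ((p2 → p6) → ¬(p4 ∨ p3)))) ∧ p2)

p1 ⊕ p3 = T ⊕ T = F
(p1 ⊕ p3) → p2 = F → T = T
p2 ↔ p5 = T ↔ T = T
(p2 ↔ p5) → p5 = T → T = T
((p2 ↔ p5) → p5) ⊕ p4 = T ⊕ F = T
((p1 ⊕ p3) → p2) ∧ (((p2 ↔ p5) → p5) ⊕ p4) = T ∧ T = T
p3 → p5 = T → T = T
(p3 → p5) ∨ p4 = T ∨ F = T
p2 → p6 = T → F = F
p4 ∨ p3 = F ∨ T = T
¬(p4 ∨ p3) = ¬T = F
(p2 → p6) → ¬(p4 ∨ p3) = F → F = T
p6 ⊕ ((p2 → p6) → ¬(p4 ∨ p3)) = F ⊕ T = T
((p3 → p5) ∨ p4) ∨ (p6 ⊕ ((p2 → p6) → ¬(p4 ∨ p3))) = T ∨ T = T
(((p3 → p5) ∨ p4) ∨ (p6 ⊕ ((p2 → p6) → ¬(p4 ∨ p3)))) ∧ p2 = T ∧ T = T
(((p1 ⊕ p3) → p2) ∧ (((p2 ↔ p5) → p5) ⊕ p4)) ⊕ ((((p3 → p5) ∨ p4) ∨ (p6 ⊕ ((p2 → p6) → ¬(p4 ∨ p3)))) ∧ p2) = T ⊕ T = F

F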